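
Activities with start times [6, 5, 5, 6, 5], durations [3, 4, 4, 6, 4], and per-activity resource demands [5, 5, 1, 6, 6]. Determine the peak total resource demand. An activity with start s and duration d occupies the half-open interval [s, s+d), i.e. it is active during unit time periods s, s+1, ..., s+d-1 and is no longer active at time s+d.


Each activity i is active on [start_i, start_i + duration_i).
Compute total resource usage per time slot:
  t=0: active resources = [], total = 0
  t=1: active resources = [], total = 0
  t=2: active resources = [], total = 0
  t=3: active resources = [], total = 0
  t=4: active resources = [], total = 0
  t=5: active resources = [5, 1, 6], total = 12
  t=6: active resources = [5, 5, 1, 6, 6], total = 23
  t=7: active resources = [5, 5, 1, 6, 6], total = 23
  t=8: active resources = [5, 5, 1, 6, 6], total = 23
  t=9: active resources = [6], total = 6
  t=10: active resources = [6], total = 6
  t=11: active resources = [6], total = 6
Peak resource demand = 23

23


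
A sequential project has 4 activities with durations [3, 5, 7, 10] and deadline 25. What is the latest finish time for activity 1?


LF(activity 1) = deadline - sum of successor durations
Successors: activities 2 through 4 with durations [5, 7, 10]
Sum of successor durations = 22
LF = 25 - 22 = 3

3


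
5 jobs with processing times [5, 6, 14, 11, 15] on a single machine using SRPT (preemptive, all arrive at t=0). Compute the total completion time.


Since all jobs arrive at t=0, SRPT equals SPT ordering.
SPT order: [5, 6, 11, 14, 15]
Completion times:
  Job 1: p=5, C=5
  Job 2: p=6, C=11
  Job 3: p=11, C=22
  Job 4: p=14, C=36
  Job 5: p=15, C=51
Total completion time = 5 + 11 + 22 + 36 + 51 = 125

125


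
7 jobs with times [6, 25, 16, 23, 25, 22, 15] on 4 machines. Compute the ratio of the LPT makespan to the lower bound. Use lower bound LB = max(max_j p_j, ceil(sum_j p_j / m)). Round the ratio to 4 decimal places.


LPT order: [25, 25, 23, 22, 16, 15, 6]
Machine loads after assignment: [31, 25, 38, 38]
LPT makespan = 38
Lower bound = max(max_job, ceil(total/4)) = max(25, 33) = 33
Ratio = 38 / 33 = 1.1515

1.1515


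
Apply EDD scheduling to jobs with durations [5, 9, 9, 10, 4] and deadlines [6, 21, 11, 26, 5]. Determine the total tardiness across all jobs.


Sort by due date (EDD order): [(4, 5), (5, 6), (9, 11), (9, 21), (10, 26)]
Compute completion times and tardiness:
  Job 1: p=4, d=5, C=4, tardiness=max(0,4-5)=0
  Job 2: p=5, d=6, C=9, tardiness=max(0,9-6)=3
  Job 3: p=9, d=11, C=18, tardiness=max(0,18-11)=7
  Job 4: p=9, d=21, C=27, tardiness=max(0,27-21)=6
  Job 5: p=10, d=26, C=37, tardiness=max(0,37-26)=11
Total tardiness = 27

27


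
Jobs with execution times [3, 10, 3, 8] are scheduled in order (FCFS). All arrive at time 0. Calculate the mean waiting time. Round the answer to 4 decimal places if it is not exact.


FCFS order (as given): [3, 10, 3, 8]
Waiting times:
  Job 1: wait = 0
  Job 2: wait = 3
  Job 3: wait = 13
  Job 4: wait = 16
Sum of waiting times = 32
Average waiting time = 32/4 = 8.0

8.0


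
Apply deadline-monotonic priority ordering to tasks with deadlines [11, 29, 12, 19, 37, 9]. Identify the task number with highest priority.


Sort tasks by relative deadline (ascending):
  Task 6: deadline = 9
  Task 1: deadline = 11
  Task 3: deadline = 12
  Task 4: deadline = 19
  Task 2: deadline = 29
  Task 5: deadline = 37
Priority order (highest first): [6, 1, 3, 4, 2, 5]
Highest priority task = 6

6


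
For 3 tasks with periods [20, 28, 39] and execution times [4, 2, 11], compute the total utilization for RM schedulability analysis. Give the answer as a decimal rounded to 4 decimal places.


Compute individual utilizations (exact fractions):
  Task 1: C/T = 4/20 = 1/5 (approx. 0.2)
  Task 2: C/T = 2/28 = 1/14 (approx. 0.0714)
  Task 3: C/T = 11/39 (approx. 0.2821)
Total utilization U = 1/5 + 1/14 + 11/39 = 1511/2730
Rounded to 4 decimal places: U = 0.5535
RM (Liu & Layland) bound for 3 tasks = 0.779763; compare with U = 1511/2730 (approx. 0.553480)
U <= bound, so schedulable by RM sufficient condition.

0.5535


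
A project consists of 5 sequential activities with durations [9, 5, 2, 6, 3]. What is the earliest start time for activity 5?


Activity 5 starts after activities 1 through 4 complete.
Predecessor durations: [9, 5, 2, 6]
ES = 9 + 5 + 2 + 6 = 22

22


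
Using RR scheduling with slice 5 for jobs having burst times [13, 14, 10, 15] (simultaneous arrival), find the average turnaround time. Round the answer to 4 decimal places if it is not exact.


Time quantum = 5
Execution trace:
  J1 runs 5 units, time = 5
  J2 runs 5 units, time = 10
  J3 runs 5 units, time = 15
  J4 runs 5 units, time = 20
  J1 runs 5 units, time = 25
  J2 runs 5 units, time = 30
  J3 runs 5 units, time = 35
  J4 runs 5 units, time = 40
  J1 runs 3 units, time = 43
  J2 runs 4 units, time = 47
  J4 runs 5 units, time = 52
Finish times: [43, 47, 35, 52]
Average turnaround = 177/4 = 44.25

44.25


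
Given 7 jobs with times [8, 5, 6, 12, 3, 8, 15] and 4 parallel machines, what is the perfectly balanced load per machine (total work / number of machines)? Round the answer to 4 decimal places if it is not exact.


Total processing time = 8 + 5 + 6 + 12 + 3 + 8 + 15 = 57
Number of machines = 4
Ideal balanced load = 57 / 4 = 14.25

14.25


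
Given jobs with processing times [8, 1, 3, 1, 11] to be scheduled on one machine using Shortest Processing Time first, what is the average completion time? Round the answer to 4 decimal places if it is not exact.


Sort jobs by processing time (SPT order): [1, 1, 3, 8, 11]
Compute completion times sequentially:
  Job 1: processing = 1, completes at 1
  Job 2: processing = 1, completes at 2
  Job 3: processing = 3, completes at 5
  Job 4: processing = 8, completes at 13
  Job 5: processing = 11, completes at 24
Sum of completion times = 45
Average completion time = 45/5 = 9.0

9.0


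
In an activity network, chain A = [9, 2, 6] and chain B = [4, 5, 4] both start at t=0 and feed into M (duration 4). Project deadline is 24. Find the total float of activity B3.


Forward pass: ES(B3) = sum of predecessors on chain B = 9
EF = ES + duration = 9 + 4 = 13
Backward pass: LF(M) = deadline = 24; LS(M) = 24 - 4 = 20
LF(B3) = LS(M) - sum(successors on chain B) = 20 - 0 = 20
LS = LF - duration = 20 - 4 = 16
Total float = LS - ES = 16 - 9 = 7

7


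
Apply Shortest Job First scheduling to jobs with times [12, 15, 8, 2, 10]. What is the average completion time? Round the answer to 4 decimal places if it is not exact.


SJF order (ascending): [2, 8, 10, 12, 15]
Completion times:
  Job 1: burst=2, C=2
  Job 2: burst=8, C=10
  Job 3: burst=10, C=20
  Job 4: burst=12, C=32
  Job 5: burst=15, C=47
Average completion = 111/5 = 22.2

22.2


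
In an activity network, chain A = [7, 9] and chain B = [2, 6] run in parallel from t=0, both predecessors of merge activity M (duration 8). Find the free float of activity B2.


ES(B2) = sum of predecessors on chain B = 2
EF(B2) = ES + duration = 2 + 6 = 8
Successor of B2 is M. ES(M) = max(sum(A), sum(B)) = max(16, 8) = 16
Free float = ES(successor) - EF(current) = 16 - 8 = 8

8


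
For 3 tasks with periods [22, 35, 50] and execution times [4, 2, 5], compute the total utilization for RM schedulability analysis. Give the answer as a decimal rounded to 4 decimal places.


Compute individual utilizations (exact fractions):
  Task 1: C/T = 4/22 = 2/11 (approx. 0.1818)
  Task 2: C/T = 2/35 (approx. 0.0571)
  Task 3: C/T = 5/50 = 1/10 (approx. 0.1)
Total utilization U = 2/11 + 2/35 + 1/10 = 261/770
Rounded to 4 decimal places: U = 0.3390
RM (Liu & Layland) bound for 3 tasks = 0.779763; compare with U = 261/770 (approx. 0.338961)
U <= bound, so schedulable by RM sufficient condition.

0.3390


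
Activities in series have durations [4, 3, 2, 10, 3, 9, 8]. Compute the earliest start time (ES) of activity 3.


Activity 3 starts after activities 1 through 2 complete.
Predecessor durations: [4, 3]
ES = 4 + 3 = 7

7


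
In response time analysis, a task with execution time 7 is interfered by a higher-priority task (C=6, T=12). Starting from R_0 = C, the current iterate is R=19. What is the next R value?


R_next = C + ceil(R_prev / T_hp) * C_hp
ceil(19 / 12) = ceil(1.5833) = 2
Interference = 2 * 6 = 12
R_next = 7 + 12 = 19
R_next = R_prev, so the iteration has converged (response time = 19).

19


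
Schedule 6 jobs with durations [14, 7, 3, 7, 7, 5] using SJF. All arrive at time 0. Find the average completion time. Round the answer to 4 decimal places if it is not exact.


SJF order (ascending): [3, 5, 7, 7, 7, 14]
Completion times:
  Job 1: burst=3, C=3
  Job 2: burst=5, C=8
  Job 3: burst=7, C=15
  Job 4: burst=7, C=22
  Job 5: burst=7, C=29
  Job 6: burst=14, C=43
Average completion = 120/6 = 20.0

20.0


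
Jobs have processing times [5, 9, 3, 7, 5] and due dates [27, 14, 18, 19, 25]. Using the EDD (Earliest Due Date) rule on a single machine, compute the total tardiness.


Sort by due date (EDD order): [(9, 14), (3, 18), (7, 19), (5, 25), (5, 27)]
Compute completion times and tardiness:
  Job 1: p=9, d=14, C=9, tardiness=max(0,9-14)=0
  Job 2: p=3, d=18, C=12, tardiness=max(0,12-18)=0
  Job 3: p=7, d=19, C=19, tardiness=max(0,19-19)=0
  Job 4: p=5, d=25, C=24, tardiness=max(0,24-25)=0
  Job 5: p=5, d=27, C=29, tardiness=max(0,29-27)=2
Total tardiness = 2

2


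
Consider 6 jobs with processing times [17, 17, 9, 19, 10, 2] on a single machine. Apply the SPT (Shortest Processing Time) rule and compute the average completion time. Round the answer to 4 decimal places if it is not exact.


Sort jobs by processing time (SPT order): [2, 9, 10, 17, 17, 19]
Compute completion times sequentially:
  Job 1: processing = 2, completes at 2
  Job 2: processing = 9, completes at 11
  Job 3: processing = 10, completes at 21
  Job 4: processing = 17, completes at 38
  Job 5: processing = 17, completes at 55
  Job 6: processing = 19, completes at 74
Sum of completion times = 201
Average completion time = 201/6 = 33.5

33.5


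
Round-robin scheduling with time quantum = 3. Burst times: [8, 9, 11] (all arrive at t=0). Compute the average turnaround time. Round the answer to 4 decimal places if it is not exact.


Time quantum = 3
Execution trace:
  J1 runs 3 units, time = 3
  J2 runs 3 units, time = 6
  J3 runs 3 units, time = 9
  J1 runs 3 units, time = 12
  J2 runs 3 units, time = 15
  J3 runs 3 units, time = 18
  J1 runs 2 units, time = 20
  J2 runs 3 units, time = 23
  J3 runs 3 units, time = 26
  J3 runs 2 units, time = 28
Finish times: [20, 23, 28]
Average turnaround = 71/3 = 23.6667

23.6667


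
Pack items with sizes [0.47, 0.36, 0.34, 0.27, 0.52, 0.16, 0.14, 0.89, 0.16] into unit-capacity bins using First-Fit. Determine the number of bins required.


Place items sequentially using First-Fit:
  Item 0.47 -> new Bin 1
  Item 0.36 -> Bin 1 (now 0.83)
  Item 0.34 -> new Bin 2
  Item 0.27 -> Bin 2 (now 0.61)
  Item 0.52 -> new Bin 3
  Item 0.16 -> Bin 1 (now 0.99)
  Item 0.14 -> Bin 2 (now 0.75)
  Item 0.89 -> new Bin 4
  Item 0.16 -> Bin 2 (now 0.91)
Total bins used = 4

4


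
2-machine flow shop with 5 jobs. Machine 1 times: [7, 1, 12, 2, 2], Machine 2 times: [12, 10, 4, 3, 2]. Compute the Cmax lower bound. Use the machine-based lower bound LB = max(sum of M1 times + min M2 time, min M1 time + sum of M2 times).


LB1 = sum(M1 times) + min(M2 times) = 24 + 2 = 26
LB2 = min(M1 times) + sum(M2 times) = 1 + 31 = 32
Lower bound = max(LB1, LB2) = max(26, 32) = 32

32


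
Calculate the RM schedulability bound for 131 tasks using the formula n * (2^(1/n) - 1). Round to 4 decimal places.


Compute 2^(1/131) = 1.0053052230
Subtract 1: 1.0053052230 - 1 = 0.0053052230
Multiply by n: 131 * 0.0053052230 = 0.6949842130
Round to 4 dp: 0.6950

0.6950


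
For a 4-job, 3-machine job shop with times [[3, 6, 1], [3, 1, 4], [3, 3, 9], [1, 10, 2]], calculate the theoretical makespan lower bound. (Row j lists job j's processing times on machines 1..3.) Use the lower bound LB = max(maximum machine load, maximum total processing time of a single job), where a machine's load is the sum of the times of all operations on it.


Machine loads:
  Machine 1: 3 + 3 + 3 + 1 = 10
  Machine 2: 6 + 1 + 3 + 10 = 20
  Machine 3: 1 + 4 + 9 + 2 = 16
Max machine load = 20
Job totals:
  Job 1: 10
  Job 2: 8
  Job 3: 15
  Job 4: 13
Max job total = 15
Lower bound = max(20, 15) = 20

20


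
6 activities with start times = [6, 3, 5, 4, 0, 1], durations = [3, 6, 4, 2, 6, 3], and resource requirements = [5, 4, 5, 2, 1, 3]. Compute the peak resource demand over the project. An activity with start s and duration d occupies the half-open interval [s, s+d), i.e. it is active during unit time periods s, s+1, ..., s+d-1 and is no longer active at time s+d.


Each activity i is active on [start_i, start_i + duration_i).
Compute total resource usage per time slot:
  t=0: active resources = [1], total = 1
  t=1: active resources = [1, 3], total = 4
  t=2: active resources = [1, 3], total = 4
  t=3: active resources = [4, 1, 3], total = 8
  t=4: active resources = [4, 2, 1], total = 7
  t=5: active resources = [4, 5, 2, 1], total = 12
  t=6: active resources = [5, 4, 5], total = 14
  t=7: active resources = [5, 4, 5], total = 14
  t=8: active resources = [5, 4, 5], total = 14
Peak resource demand = 14

14


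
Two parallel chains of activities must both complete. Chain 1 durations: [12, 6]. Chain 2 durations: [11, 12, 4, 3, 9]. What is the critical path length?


Path A total = 12 + 6 = 18
Path B total = 11 + 12 + 4 + 3 + 9 = 39
Critical path = longest path = max(18, 39) = 39

39


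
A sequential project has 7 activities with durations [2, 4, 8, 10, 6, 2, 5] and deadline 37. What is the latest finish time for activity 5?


LF(activity 5) = deadline - sum of successor durations
Successors: activities 6 through 7 with durations [2, 5]
Sum of successor durations = 7
LF = 37 - 7 = 30

30


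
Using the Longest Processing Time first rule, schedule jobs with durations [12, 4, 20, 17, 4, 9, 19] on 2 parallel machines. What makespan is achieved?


Sort jobs in decreasing order (LPT): [20, 19, 17, 12, 9, 4, 4]
Assign each job to the least loaded machine:
  Machine 1: jobs [20, 12, 9], load = 41
  Machine 2: jobs [19, 17, 4, 4], load = 44
Makespan = max load = 44

44


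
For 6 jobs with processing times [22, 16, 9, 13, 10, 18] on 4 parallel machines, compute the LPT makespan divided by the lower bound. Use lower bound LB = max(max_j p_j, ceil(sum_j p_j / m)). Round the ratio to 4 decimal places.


LPT order: [22, 18, 16, 13, 10, 9]
Machine loads after assignment: [22, 18, 25, 23]
LPT makespan = 25
Lower bound = max(max_job, ceil(total/4)) = max(22, 22) = 22
Ratio = 25 / 22 = 1.1364

1.1364


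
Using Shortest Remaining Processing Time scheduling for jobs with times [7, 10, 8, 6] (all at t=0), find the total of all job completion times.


Since all jobs arrive at t=0, SRPT equals SPT ordering.
SPT order: [6, 7, 8, 10]
Completion times:
  Job 1: p=6, C=6
  Job 2: p=7, C=13
  Job 3: p=8, C=21
  Job 4: p=10, C=31
Total completion time = 6 + 13 + 21 + 31 = 71

71


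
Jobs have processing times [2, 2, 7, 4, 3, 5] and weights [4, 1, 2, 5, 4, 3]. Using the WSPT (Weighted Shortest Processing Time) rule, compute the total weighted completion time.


Compute p/w ratios and sort ascending (WSPT): [(2, 4), (3, 4), (4, 5), (5, 3), (2, 1), (7, 2)]
Compute weighted completion times:
  Job (p=2,w=4): C=2, w*C=4*2=8
  Job (p=3,w=4): C=5, w*C=4*5=20
  Job (p=4,w=5): C=9, w*C=5*9=45
  Job (p=5,w=3): C=14, w*C=3*14=42
  Job (p=2,w=1): C=16, w*C=1*16=16
  Job (p=7,w=2): C=23, w*C=2*23=46
Total weighted completion time = 177

177


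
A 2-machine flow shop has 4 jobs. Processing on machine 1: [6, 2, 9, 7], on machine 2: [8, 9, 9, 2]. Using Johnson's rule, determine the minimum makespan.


Apply Johnson's rule:
  Group 1 (a <= b): [(2, 2, 9), (1, 6, 8), (3, 9, 9)]
  Group 2 (a > b): [(4, 7, 2)]
Optimal job order: [2, 1, 3, 4]
Schedule:
  Job 2: M1 done at 2, M2 done at 11
  Job 1: M1 done at 8, M2 done at 19
  Job 3: M1 done at 17, M2 done at 28
  Job 4: M1 done at 24, M2 done at 30
Makespan = 30

30


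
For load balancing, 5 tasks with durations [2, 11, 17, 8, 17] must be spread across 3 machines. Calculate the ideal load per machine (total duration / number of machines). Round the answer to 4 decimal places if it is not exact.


Total processing time = 2 + 11 + 17 + 8 + 17 = 55
Number of machines = 3
Ideal balanced load = 55 / 3 = 18.3333

18.3333


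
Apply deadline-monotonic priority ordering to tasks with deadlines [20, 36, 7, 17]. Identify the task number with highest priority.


Sort tasks by relative deadline (ascending):
  Task 3: deadline = 7
  Task 4: deadline = 17
  Task 1: deadline = 20
  Task 2: deadline = 36
Priority order (highest first): [3, 4, 1, 2]
Highest priority task = 3

3


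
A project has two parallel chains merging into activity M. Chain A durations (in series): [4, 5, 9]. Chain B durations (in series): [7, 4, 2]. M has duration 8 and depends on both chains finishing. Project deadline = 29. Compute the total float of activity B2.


Forward pass: ES(B2) = sum of predecessors on chain B = 7
EF = ES + duration = 7 + 4 = 11
Backward pass: LF(M) = deadline = 29; LS(M) = 29 - 8 = 21
LF(B2) = LS(M) - sum(successors on chain B) = 21 - 2 = 19
LS = LF - duration = 19 - 4 = 15
Total float = LS - ES = 15 - 7 = 8

8


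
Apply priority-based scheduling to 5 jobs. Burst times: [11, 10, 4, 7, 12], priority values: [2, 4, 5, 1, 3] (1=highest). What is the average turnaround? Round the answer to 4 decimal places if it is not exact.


Sort by priority (ascending = highest first):
Order: [(1, 7), (2, 11), (3, 12), (4, 10), (5, 4)]
Completion times:
  Priority 1, burst=7, C=7
  Priority 2, burst=11, C=18
  Priority 3, burst=12, C=30
  Priority 4, burst=10, C=40
  Priority 5, burst=4, C=44
Average turnaround = 139/5 = 27.8

27.8


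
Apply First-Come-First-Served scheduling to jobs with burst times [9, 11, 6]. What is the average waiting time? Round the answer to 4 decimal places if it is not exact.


FCFS order (as given): [9, 11, 6]
Waiting times:
  Job 1: wait = 0
  Job 2: wait = 9
  Job 3: wait = 20
Sum of waiting times = 29
Average waiting time = 29/3 = 9.6667

9.6667


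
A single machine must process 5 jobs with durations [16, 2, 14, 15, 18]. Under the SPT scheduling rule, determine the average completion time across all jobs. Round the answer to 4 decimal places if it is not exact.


Sort jobs by processing time (SPT order): [2, 14, 15, 16, 18]
Compute completion times sequentially:
  Job 1: processing = 2, completes at 2
  Job 2: processing = 14, completes at 16
  Job 3: processing = 15, completes at 31
  Job 4: processing = 16, completes at 47
  Job 5: processing = 18, completes at 65
Sum of completion times = 161
Average completion time = 161/5 = 32.2

32.2


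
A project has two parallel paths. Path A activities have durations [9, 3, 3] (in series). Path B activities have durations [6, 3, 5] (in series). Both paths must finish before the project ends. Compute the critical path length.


Path A total = 9 + 3 + 3 = 15
Path B total = 6 + 3 + 5 = 14
Critical path = longest path = max(15, 14) = 15

15


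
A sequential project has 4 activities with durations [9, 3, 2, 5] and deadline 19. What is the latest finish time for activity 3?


LF(activity 3) = deadline - sum of successor durations
Successors: activities 4 through 4 with durations [5]
Sum of successor durations = 5
LF = 19 - 5 = 14

14


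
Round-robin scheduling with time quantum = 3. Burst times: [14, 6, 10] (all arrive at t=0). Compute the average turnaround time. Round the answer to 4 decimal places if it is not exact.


Time quantum = 3
Execution trace:
  J1 runs 3 units, time = 3
  J2 runs 3 units, time = 6
  J3 runs 3 units, time = 9
  J1 runs 3 units, time = 12
  J2 runs 3 units, time = 15
  J3 runs 3 units, time = 18
  J1 runs 3 units, time = 21
  J3 runs 3 units, time = 24
  J1 runs 3 units, time = 27
  J3 runs 1 units, time = 28
  J1 runs 2 units, time = 30
Finish times: [30, 15, 28]
Average turnaround = 73/3 = 24.3333

24.3333


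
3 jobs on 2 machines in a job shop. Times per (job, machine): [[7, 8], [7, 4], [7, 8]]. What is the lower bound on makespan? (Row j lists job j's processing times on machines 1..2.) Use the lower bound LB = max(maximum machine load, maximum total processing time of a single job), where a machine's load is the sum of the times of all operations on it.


Machine loads:
  Machine 1: 7 + 7 + 7 = 21
  Machine 2: 8 + 4 + 8 = 20
Max machine load = 21
Job totals:
  Job 1: 15
  Job 2: 11
  Job 3: 15
Max job total = 15
Lower bound = max(21, 15) = 21

21


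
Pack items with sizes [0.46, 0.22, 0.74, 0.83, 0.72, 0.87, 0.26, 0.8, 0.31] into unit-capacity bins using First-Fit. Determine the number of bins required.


Place items sequentially using First-Fit:
  Item 0.46 -> new Bin 1
  Item 0.22 -> Bin 1 (now 0.68)
  Item 0.74 -> new Bin 2
  Item 0.83 -> new Bin 3
  Item 0.72 -> new Bin 4
  Item 0.87 -> new Bin 5
  Item 0.26 -> Bin 1 (now 0.94)
  Item 0.8 -> new Bin 6
  Item 0.31 -> new Bin 7
Total bins used = 7

7


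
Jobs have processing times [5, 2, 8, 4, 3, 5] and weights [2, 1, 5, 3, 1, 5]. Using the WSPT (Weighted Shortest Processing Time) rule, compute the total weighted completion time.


Compute p/w ratios and sort ascending (WSPT): [(5, 5), (4, 3), (8, 5), (2, 1), (5, 2), (3, 1)]
Compute weighted completion times:
  Job (p=5,w=5): C=5, w*C=5*5=25
  Job (p=4,w=3): C=9, w*C=3*9=27
  Job (p=8,w=5): C=17, w*C=5*17=85
  Job (p=2,w=1): C=19, w*C=1*19=19
  Job (p=5,w=2): C=24, w*C=2*24=48
  Job (p=3,w=1): C=27, w*C=1*27=27
Total weighted completion time = 231

231


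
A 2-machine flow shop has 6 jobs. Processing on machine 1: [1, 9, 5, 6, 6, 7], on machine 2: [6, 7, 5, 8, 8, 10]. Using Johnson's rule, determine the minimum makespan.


Apply Johnson's rule:
  Group 1 (a <= b): [(1, 1, 6), (3, 5, 5), (4, 6, 8), (5, 6, 8), (6, 7, 10)]
  Group 2 (a > b): [(2, 9, 7)]
Optimal job order: [1, 3, 4, 5, 6, 2]
Schedule:
  Job 1: M1 done at 1, M2 done at 7
  Job 3: M1 done at 6, M2 done at 12
  Job 4: M1 done at 12, M2 done at 20
  Job 5: M1 done at 18, M2 done at 28
  Job 6: M1 done at 25, M2 done at 38
  Job 2: M1 done at 34, M2 done at 45
Makespan = 45

45


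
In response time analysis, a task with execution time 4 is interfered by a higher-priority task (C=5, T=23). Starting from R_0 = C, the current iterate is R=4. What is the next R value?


R_next = C + ceil(R_prev / T_hp) * C_hp
ceil(4 / 23) = ceil(0.1739) = 1
Interference = 1 * 5 = 5
R_next = 4 + 5 = 9

9


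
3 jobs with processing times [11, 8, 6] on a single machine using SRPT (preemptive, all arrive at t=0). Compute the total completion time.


Since all jobs arrive at t=0, SRPT equals SPT ordering.
SPT order: [6, 8, 11]
Completion times:
  Job 1: p=6, C=6
  Job 2: p=8, C=14
  Job 3: p=11, C=25
Total completion time = 6 + 14 + 25 = 45

45


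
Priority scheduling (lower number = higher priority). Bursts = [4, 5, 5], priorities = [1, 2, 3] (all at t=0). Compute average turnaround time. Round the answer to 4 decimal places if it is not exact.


Sort by priority (ascending = highest first):
Order: [(1, 4), (2, 5), (3, 5)]
Completion times:
  Priority 1, burst=4, C=4
  Priority 2, burst=5, C=9
  Priority 3, burst=5, C=14
Average turnaround = 27/3 = 9.0

9.0


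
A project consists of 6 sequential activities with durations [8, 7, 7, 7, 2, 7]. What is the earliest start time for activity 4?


Activity 4 starts after activities 1 through 3 complete.
Predecessor durations: [8, 7, 7]
ES = 8 + 7 + 7 = 22

22


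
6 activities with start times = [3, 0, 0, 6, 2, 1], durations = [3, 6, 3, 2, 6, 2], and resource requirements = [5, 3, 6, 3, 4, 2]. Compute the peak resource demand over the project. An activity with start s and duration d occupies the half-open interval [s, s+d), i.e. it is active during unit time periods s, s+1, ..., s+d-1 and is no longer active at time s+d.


Each activity i is active on [start_i, start_i + duration_i).
Compute total resource usage per time slot:
  t=0: active resources = [3, 6], total = 9
  t=1: active resources = [3, 6, 2], total = 11
  t=2: active resources = [3, 6, 4, 2], total = 15
  t=3: active resources = [5, 3, 4], total = 12
  t=4: active resources = [5, 3, 4], total = 12
  t=5: active resources = [5, 3, 4], total = 12
  t=6: active resources = [3, 4], total = 7
  t=7: active resources = [3, 4], total = 7
Peak resource demand = 15

15


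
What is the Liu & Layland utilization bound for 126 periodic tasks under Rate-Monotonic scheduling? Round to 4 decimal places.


Compute 2^(1/126) = 1.0055163273
Subtract 1: 1.0055163273 - 1 = 0.0055163273
Multiply by n: 126 * 0.0055163273 = 0.6950572398
Round to 4 dp: 0.6951

0.6951


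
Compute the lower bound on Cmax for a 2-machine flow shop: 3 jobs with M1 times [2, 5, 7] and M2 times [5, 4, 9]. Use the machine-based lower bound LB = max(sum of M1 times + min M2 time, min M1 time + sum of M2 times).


LB1 = sum(M1 times) + min(M2 times) = 14 + 4 = 18
LB2 = min(M1 times) + sum(M2 times) = 2 + 18 = 20
Lower bound = max(LB1, LB2) = max(18, 20) = 20

20


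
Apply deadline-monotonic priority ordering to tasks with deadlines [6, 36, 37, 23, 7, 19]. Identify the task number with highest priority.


Sort tasks by relative deadline (ascending):
  Task 1: deadline = 6
  Task 5: deadline = 7
  Task 6: deadline = 19
  Task 4: deadline = 23
  Task 2: deadline = 36
  Task 3: deadline = 37
Priority order (highest first): [1, 5, 6, 4, 2, 3]
Highest priority task = 1

1


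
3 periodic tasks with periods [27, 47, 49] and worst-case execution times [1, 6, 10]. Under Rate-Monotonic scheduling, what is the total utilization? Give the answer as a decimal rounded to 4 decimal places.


Compute individual utilizations (exact fractions):
  Task 1: C/T = 1/27 (approx. 0.037)
  Task 2: C/T = 6/47 (approx. 0.1277)
  Task 3: C/T = 10/49 (approx. 0.2041)
Total utilization U = 1/27 + 6/47 + 10/49 = 22931/62181
Rounded to 4 decimal places: U = 0.3688
RM (Liu & Layland) bound for 3 tasks = 0.779763; compare with U = 22931/62181 (approx. 0.368778)
U <= bound, so schedulable by RM sufficient condition.

0.3688


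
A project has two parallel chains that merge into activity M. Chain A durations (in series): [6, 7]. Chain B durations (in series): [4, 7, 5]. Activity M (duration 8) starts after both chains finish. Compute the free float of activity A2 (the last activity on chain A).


ES(A2) = sum of predecessors on chain A = 6
EF(A2) = ES + duration = 6 + 7 = 13
Successor of A2 is M. ES(M) = max(sum(A), sum(B)) = max(13, 16) = 16
Free float = ES(successor) - EF(current) = 16 - 13 = 3

3


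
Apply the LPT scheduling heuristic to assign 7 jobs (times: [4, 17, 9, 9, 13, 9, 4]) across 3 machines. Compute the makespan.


Sort jobs in decreasing order (LPT): [17, 13, 9, 9, 9, 4, 4]
Assign each job to the least loaded machine:
  Machine 1: jobs [17, 4], load = 21
  Machine 2: jobs [13, 9], load = 22
  Machine 3: jobs [9, 9, 4], load = 22
Makespan = max load = 22

22


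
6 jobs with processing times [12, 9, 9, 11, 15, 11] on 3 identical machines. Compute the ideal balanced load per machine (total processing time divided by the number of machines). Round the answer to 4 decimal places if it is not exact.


Total processing time = 12 + 9 + 9 + 11 + 15 + 11 = 67
Number of machines = 3
Ideal balanced load = 67 / 3 = 22.3333

22.3333


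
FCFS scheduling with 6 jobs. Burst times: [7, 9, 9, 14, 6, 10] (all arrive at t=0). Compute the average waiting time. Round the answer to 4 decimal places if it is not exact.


FCFS order (as given): [7, 9, 9, 14, 6, 10]
Waiting times:
  Job 1: wait = 0
  Job 2: wait = 7
  Job 3: wait = 16
  Job 4: wait = 25
  Job 5: wait = 39
  Job 6: wait = 45
Sum of waiting times = 132
Average waiting time = 132/6 = 22.0

22.0


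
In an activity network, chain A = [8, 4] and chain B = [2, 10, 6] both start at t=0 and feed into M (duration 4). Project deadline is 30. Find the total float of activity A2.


Forward pass: ES(A2) = sum of predecessors on chain A = 8
EF = ES + duration = 8 + 4 = 12
Backward pass: LF(M) = deadline = 30; LS(M) = 30 - 4 = 26
LF(A2) = LS(M) - sum(successors on chain A) = 26 - 0 = 26
LS = LF - duration = 26 - 4 = 22
Total float = LS - ES = 22 - 8 = 14

14


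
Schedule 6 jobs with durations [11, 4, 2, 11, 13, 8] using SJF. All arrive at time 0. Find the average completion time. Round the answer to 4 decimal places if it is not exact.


SJF order (ascending): [2, 4, 8, 11, 11, 13]
Completion times:
  Job 1: burst=2, C=2
  Job 2: burst=4, C=6
  Job 3: burst=8, C=14
  Job 4: burst=11, C=25
  Job 5: burst=11, C=36
  Job 6: burst=13, C=49
Average completion = 132/6 = 22.0

22.0


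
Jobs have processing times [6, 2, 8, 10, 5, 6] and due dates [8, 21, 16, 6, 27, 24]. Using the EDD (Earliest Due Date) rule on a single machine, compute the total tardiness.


Sort by due date (EDD order): [(10, 6), (6, 8), (8, 16), (2, 21), (6, 24), (5, 27)]
Compute completion times and tardiness:
  Job 1: p=10, d=6, C=10, tardiness=max(0,10-6)=4
  Job 2: p=6, d=8, C=16, tardiness=max(0,16-8)=8
  Job 3: p=8, d=16, C=24, tardiness=max(0,24-16)=8
  Job 4: p=2, d=21, C=26, tardiness=max(0,26-21)=5
  Job 5: p=6, d=24, C=32, tardiness=max(0,32-24)=8
  Job 6: p=5, d=27, C=37, tardiness=max(0,37-27)=10
Total tardiness = 43

43


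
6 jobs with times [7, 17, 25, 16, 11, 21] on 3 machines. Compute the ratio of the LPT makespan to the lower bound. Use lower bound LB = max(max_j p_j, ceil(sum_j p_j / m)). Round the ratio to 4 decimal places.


LPT order: [25, 21, 17, 16, 11, 7]
Machine loads after assignment: [32, 32, 33]
LPT makespan = 33
Lower bound = max(max_job, ceil(total/3)) = max(25, 33) = 33
Ratio = 33 / 33 = 1.0

1.0


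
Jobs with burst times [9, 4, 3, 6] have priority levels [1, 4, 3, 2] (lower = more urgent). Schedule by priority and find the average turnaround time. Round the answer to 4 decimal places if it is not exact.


Sort by priority (ascending = highest first):
Order: [(1, 9), (2, 6), (3, 3), (4, 4)]
Completion times:
  Priority 1, burst=9, C=9
  Priority 2, burst=6, C=15
  Priority 3, burst=3, C=18
  Priority 4, burst=4, C=22
Average turnaround = 64/4 = 16.0

16.0


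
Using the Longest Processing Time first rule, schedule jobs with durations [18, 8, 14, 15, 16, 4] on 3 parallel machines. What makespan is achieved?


Sort jobs in decreasing order (LPT): [18, 16, 15, 14, 8, 4]
Assign each job to the least loaded machine:
  Machine 1: jobs [18, 4], load = 22
  Machine 2: jobs [16, 8], load = 24
  Machine 3: jobs [15, 14], load = 29
Makespan = max load = 29

29


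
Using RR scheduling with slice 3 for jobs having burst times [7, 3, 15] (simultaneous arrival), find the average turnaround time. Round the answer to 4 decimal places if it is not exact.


Time quantum = 3
Execution trace:
  J1 runs 3 units, time = 3
  J2 runs 3 units, time = 6
  J3 runs 3 units, time = 9
  J1 runs 3 units, time = 12
  J3 runs 3 units, time = 15
  J1 runs 1 units, time = 16
  J3 runs 3 units, time = 19
  J3 runs 3 units, time = 22
  J3 runs 3 units, time = 25
Finish times: [16, 6, 25]
Average turnaround = 47/3 = 15.6667

15.6667


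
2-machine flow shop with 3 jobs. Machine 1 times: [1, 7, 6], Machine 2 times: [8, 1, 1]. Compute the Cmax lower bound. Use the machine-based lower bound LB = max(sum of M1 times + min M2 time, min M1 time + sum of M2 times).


LB1 = sum(M1 times) + min(M2 times) = 14 + 1 = 15
LB2 = min(M1 times) + sum(M2 times) = 1 + 10 = 11
Lower bound = max(LB1, LB2) = max(15, 11) = 15

15


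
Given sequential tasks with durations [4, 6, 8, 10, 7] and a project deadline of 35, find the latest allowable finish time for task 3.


LF(activity 3) = deadline - sum of successor durations
Successors: activities 4 through 5 with durations [10, 7]
Sum of successor durations = 17
LF = 35 - 17 = 18

18


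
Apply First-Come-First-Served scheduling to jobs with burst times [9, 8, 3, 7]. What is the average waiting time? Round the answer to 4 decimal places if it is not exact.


FCFS order (as given): [9, 8, 3, 7]
Waiting times:
  Job 1: wait = 0
  Job 2: wait = 9
  Job 3: wait = 17
  Job 4: wait = 20
Sum of waiting times = 46
Average waiting time = 46/4 = 11.5

11.5


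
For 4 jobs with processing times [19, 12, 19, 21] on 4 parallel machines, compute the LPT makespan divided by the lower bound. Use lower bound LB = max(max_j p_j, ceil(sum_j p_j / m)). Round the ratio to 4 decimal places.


LPT order: [21, 19, 19, 12]
Machine loads after assignment: [21, 19, 19, 12]
LPT makespan = 21
Lower bound = max(max_job, ceil(total/4)) = max(21, 18) = 21
Ratio = 21 / 21 = 1.0

1.0


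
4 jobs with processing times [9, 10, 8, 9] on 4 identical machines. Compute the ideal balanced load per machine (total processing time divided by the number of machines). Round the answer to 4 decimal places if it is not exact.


Total processing time = 9 + 10 + 8 + 9 = 36
Number of machines = 4
Ideal balanced load = 36 / 4 = 9.0

9.0


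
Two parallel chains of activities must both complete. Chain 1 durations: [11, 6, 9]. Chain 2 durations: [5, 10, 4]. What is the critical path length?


Path A total = 11 + 6 + 9 = 26
Path B total = 5 + 10 + 4 = 19
Critical path = longest path = max(26, 19) = 26

26


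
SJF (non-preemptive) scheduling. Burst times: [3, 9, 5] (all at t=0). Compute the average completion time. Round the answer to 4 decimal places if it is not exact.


SJF order (ascending): [3, 5, 9]
Completion times:
  Job 1: burst=3, C=3
  Job 2: burst=5, C=8
  Job 3: burst=9, C=17
Average completion = 28/3 = 9.3333

9.3333


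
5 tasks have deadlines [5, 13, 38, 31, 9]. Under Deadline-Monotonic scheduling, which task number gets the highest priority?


Sort tasks by relative deadline (ascending):
  Task 1: deadline = 5
  Task 5: deadline = 9
  Task 2: deadline = 13
  Task 4: deadline = 31
  Task 3: deadline = 38
Priority order (highest first): [1, 5, 2, 4, 3]
Highest priority task = 1

1


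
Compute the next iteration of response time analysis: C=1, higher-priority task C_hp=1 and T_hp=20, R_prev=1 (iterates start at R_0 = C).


R_next = C + ceil(R_prev / T_hp) * C_hp
ceil(1 / 20) = ceil(0.05) = 1
Interference = 1 * 1 = 1
R_next = 1 + 1 = 2

2


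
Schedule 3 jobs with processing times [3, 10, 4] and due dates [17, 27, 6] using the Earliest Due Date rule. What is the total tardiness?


Sort by due date (EDD order): [(4, 6), (3, 17), (10, 27)]
Compute completion times and tardiness:
  Job 1: p=4, d=6, C=4, tardiness=max(0,4-6)=0
  Job 2: p=3, d=17, C=7, tardiness=max(0,7-17)=0
  Job 3: p=10, d=27, C=17, tardiness=max(0,17-27)=0
Total tardiness = 0

0


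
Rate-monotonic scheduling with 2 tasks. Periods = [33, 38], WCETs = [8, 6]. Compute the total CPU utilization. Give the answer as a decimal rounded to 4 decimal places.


Compute individual utilizations (exact fractions):
  Task 1: C/T = 8/33 (approx. 0.2424)
  Task 2: C/T = 6/38 = 3/19 (approx. 0.1579)
Total utilization U = 8/33 + 3/19 = 251/627
Rounded to 4 decimal places: U = 0.4003
RM (Liu & Layland) bound for 2 tasks = 0.828427; compare with U = 251/627 (approx. 0.400319)
U <= bound, so schedulable by RM sufficient condition.

0.4003


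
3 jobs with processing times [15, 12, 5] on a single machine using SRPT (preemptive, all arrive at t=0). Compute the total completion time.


Since all jobs arrive at t=0, SRPT equals SPT ordering.
SPT order: [5, 12, 15]
Completion times:
  Job 1: p=5, C=5
  Job 2: p=12, C=17
  Job 3: p=15, C=32
Total completion time = 5 + 17 + 32 = 54

54


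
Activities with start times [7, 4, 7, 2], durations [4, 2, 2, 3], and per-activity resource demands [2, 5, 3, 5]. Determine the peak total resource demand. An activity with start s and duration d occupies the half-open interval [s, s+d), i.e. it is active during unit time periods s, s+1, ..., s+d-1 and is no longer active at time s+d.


Each activity i is active on [start_i, start_i + duration_i).
Compute total resource usage per time slot:
  t=0: active resources = [], total = 0
  t=1: active resources = [], total = 0
  t=2: active resources = [5], total = 5
  t=3: active resources = [5], total = 5
  t=4: active resources = [5, 5], total = 10
  t=5: active resources = [5], total = 5
  t=6: active resources = [], total = 0
  t=7: active resources = [2, 3], total = 5
  t=8: active resources = [2, 3], total = 5
  t=9: active resources = [2], total = 2
  t=10: active resources = [2], total = 2
Peak resource demand = 10

10


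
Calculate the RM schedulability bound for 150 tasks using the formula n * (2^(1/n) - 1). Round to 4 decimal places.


Compute 2^(1/150) = 1.0046316744
Subtract 1: 1.0046316744 - 1 = 0.0046316744
Multiply by n: 150 * 0.0046316744 = 0.6947511600
Round to 4 dp: 0.6948

0.6948


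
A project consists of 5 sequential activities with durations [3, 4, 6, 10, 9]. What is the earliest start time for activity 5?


Activity 5 starts after activities 1 through 4 complete.
Predecessor durations: [3, 4, 6, 10]
ES = 3 + 4 + 6 + 10 = 23

23


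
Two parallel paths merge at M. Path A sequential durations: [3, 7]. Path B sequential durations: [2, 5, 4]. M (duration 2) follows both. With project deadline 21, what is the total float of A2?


Forward pass: ES(A2) = sum of predecessors on chain A = 3
EF = ES + duration = 3 + 7 = 10
Backward pass: LF(M) = deadline = 21; LS(M) = 21 - 2 = 19
LF(A2) = LS(M) - sum(successors on chain A) = 19 - 0 = 19
LS = LF - duration = 19 - 7 = 12
Total float = LS - ES = 12 - 3 = 9

9


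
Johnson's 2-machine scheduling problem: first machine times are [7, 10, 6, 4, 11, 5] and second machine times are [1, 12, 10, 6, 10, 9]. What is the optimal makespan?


Apply Johnson's rule:
  Group 1 (a <= b): [(4, 4, 6), (6, 5, 9), (3, 6, 10), (2, 10, 12)]
  Group 2 (a > b): [(5, 11, 10), (1, 7, 1)]
Optimal job order: [4, 6, 3, 2, 5, 1]
Schedule:
  Job 4: M1 done at 4, M2 done at 10
  Job 6: M1 done at 9, M2 done at 19
  Job 3: M1 done at 15, M2 done at 29
  Job 2: M1 done at 25, M2 done at 41
  Job 5: M1 done at 36, M2 done at 51
  Job 1: M1 done at 43, M2 done at 52
Makespan = 52

52


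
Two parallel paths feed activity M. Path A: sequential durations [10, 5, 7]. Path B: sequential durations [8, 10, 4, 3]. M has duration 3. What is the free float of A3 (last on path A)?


ES(A3) = sum of predecessors on chain A = 15
EF(A3) = ES + duration = 15 + 7 = 22
Successor of A3 is M. ES(M) = max(sum(A), sum(B)) = max(22, 25) = 25
Free float = ES(successor) - EF(current) = 25 - 22 = 3

3


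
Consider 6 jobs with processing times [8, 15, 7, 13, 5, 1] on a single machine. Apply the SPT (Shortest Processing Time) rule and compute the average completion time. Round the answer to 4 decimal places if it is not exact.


Sort jobs by processing time (SPT order): [1, 5, 7, 8, 13, 15]
Compute completion times sequentially:
  Job 1: processing = 1, completes at 1
  Job 2: processing = 5, completes at 6
  Job 3: processing = 7, completes at 13
  Job 4: processing = 8, completes at 21
  Job 5: processing = 13, completes at 34
  Job 6: processing = 15, completes at 49
Sum of completion times = 124
Average completion time = 124/6 = 20.6667

20.6667


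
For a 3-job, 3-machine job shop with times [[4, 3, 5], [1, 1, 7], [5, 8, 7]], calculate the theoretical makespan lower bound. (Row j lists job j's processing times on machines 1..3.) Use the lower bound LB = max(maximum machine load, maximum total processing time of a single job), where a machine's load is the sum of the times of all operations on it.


Machine loads:
  Machine 1: 4 + 1 + 5 = 10
  Machine 2: 3 + 1 + 8 = 12
  Machine 3: 5 + 7 + 7 = 19
Max machine load = 19
Job totals:
  Job 1: 12
  Job 2: 9
  Job 3: 20
Max job total = 20
Lower bound = max(19, 20) = 20

20
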